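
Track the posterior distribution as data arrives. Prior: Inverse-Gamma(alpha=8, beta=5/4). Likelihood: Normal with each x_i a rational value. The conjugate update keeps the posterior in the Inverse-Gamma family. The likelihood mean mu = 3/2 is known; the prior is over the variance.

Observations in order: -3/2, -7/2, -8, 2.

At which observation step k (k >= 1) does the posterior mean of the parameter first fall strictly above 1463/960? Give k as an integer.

k = 2

obs 1: x=-3/2 → posterior Inverse-Gamma(17/2, 23/4)
obs 2: x=-7/2 → posterior Inverse-Gamma(9, 73/4)
obs 3: x=-8 → posterior Inverse-Gamma(19/2, 507/8)
obs 4: x=2 → posterior Inverse-Gamma(10, 127/2)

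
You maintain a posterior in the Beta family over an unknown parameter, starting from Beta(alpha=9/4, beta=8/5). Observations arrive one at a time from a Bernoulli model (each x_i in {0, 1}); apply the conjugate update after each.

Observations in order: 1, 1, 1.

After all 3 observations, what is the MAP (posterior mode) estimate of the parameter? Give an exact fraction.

85/97

obs 1: x=1 → posterior Beta(13/4, 8/5)
obs 2: x=1 → posterior Beta(17/4, 8/5)
obs 3: x=1 → posterior Beta(21/4, 8/5)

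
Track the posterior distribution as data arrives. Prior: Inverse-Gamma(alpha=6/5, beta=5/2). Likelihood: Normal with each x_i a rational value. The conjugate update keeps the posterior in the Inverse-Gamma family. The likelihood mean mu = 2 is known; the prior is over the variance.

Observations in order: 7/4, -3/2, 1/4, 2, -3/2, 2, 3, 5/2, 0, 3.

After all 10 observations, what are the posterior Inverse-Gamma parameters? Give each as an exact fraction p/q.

obs 1: x=7/4 → posterior Inverse-Gamma(17/10, 81/32)
obs 2: x=-3/2 → posterior Inverse-Gamma(11/5, 277/32)
obs 3: x=1/4 → posterior Inverse-Gamma(27/10, 163/16)
obs 4: x=2 → posterior Inverse-Gamma(16/5, 163/16)
obs 5: x=-3/2 → posterior Inverse-Gamma(37/10, 261/16)
obs 6: x=2 → posterior Inverse-Gamma(21/5, 261/16)
obs 7: x=3 → posterior Inverse-Gamma(47/10, 269/16)
obs 8: x=5/2 → posterior Inverse-Gamma(26/5, 271/16)
obs 9: x=0 → posterior Inverse-Gamma(57/10, 303/16)
obs 10: x=3 → posterior Inverse-Gamma(31/5, 311/16)

alpha=31/5, beta=311/16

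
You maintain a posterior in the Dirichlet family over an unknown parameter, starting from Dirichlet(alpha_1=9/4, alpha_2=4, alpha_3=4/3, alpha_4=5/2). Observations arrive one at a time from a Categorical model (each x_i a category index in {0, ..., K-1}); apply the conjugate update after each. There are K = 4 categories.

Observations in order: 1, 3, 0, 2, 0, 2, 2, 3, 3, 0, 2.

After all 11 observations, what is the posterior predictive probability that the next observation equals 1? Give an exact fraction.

obs 1: x=1 → posterior Dirichlet(9/4, 5, 4/3, 5/2)
obs 2: x=3 → posterior Dirichlet(9/4, 5, 4/3, 7/2)
obs 3: x=0 → posterior Dirichlet(13/4, 5, 4/3, 7/2)
obs 4: x=2 → posterior Dirichlet(13/4, 5, 7/3, 7/2)
obs 5: x=0 → posterior Dirichlet(17/4, 5, 7/3, 7/2)
obs 6: x=2 → posterior Dirichlet(17/4, 5, 10/3, 7/2)
obs 7: x=2 → posterior Dirichlet(17/4, 5, 13/3, 7/2)
obs 8: x=3 → posterior Dirichlet(17/4, 5, 13/3, 9/2)
obs 9: x=3 → posterior Dirichlet(17/4, 5, 13/3, 11/2)
obs 10: x=0 → posterior Dirichlet(21/4, 5, 13/3, 11/2)
obs 11: x=2 → posterior Dirichlet(21/4, 5, 16/3, 11/2)

60/253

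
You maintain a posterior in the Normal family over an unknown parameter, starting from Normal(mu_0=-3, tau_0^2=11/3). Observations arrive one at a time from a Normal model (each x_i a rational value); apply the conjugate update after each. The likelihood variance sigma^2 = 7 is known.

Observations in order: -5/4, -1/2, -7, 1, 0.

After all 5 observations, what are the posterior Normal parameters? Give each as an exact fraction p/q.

obs 1: x=-5/4 → posterior Normal(-307/128, 77/32)
obs 2: x=-1/2 → posterior Normal(-329/172, 77/43)
obs 3: x=-7 → posterior Normal(-637/216, 77/54)
obs 4: x=1 → posterior Normal(-593/260, 77/65)
obs 5: x=0 → posterior Normal(-593/304, 77/76)

mu_0=-593/304, tau_0^2=77/76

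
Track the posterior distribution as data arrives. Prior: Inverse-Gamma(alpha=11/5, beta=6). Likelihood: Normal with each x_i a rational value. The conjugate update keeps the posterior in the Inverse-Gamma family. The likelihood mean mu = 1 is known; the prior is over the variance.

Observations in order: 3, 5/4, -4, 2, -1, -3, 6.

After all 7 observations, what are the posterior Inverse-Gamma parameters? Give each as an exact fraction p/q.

obs 1: x=3 → posterior Inverse-Gamma(27/10, 8)
obs 2: x=5/4 → posterior Inverse-Gamma(16/5, 257/32)
obs 3: x=-4 → posterior Inverse-Gamma(37/10, 657/32)
obs 4: x=2 → posterior Inverse-Gamma(21/5, 673/32)
obs 5: x=-1 → posterior Inverse-Gamma(47/10, 737/32)
obs 6: x=-3 → posterior Inverse-Gamma(26/5, 993/32)
obs 7: x=6 → posterior Inverse-Gamma(57/10, 1393/32)

alpha=57/10, beta=1393/32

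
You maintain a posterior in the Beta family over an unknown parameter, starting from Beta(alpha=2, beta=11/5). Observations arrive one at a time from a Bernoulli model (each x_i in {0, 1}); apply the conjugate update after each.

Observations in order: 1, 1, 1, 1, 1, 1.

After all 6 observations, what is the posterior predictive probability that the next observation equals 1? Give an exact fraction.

40/51

obs 1: x=1 → posterior Beta(3, 11/5)
obs 2: x=1 → posterior Beta(4, 11/5)
obs 3: x=1 → posterior Beta(5, 11/5)
obs 4: x=1 → posterior Beta(6, 11/5)
obs 5: x=1 → posterior Beta(7, 11/5)
obs 6: x=1 → posterior Beta(8, 11/5)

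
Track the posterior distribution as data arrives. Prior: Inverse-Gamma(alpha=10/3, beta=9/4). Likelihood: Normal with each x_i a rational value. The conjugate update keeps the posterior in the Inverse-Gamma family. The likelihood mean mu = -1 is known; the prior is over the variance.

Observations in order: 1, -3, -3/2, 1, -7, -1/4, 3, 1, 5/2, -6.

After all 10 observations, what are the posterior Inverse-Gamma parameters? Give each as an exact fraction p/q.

obs 1: x=1 → posterior Inverse-Gamma(23/6, 17/4)
obs 2: x=-3 → posterior Inverse-Gamma(13/3, 25/4)
obs 3: x=-3/2 → posterior Inverse-Gamma(29/6, 51/8)
obs 4: x=1 → posterior Inverse-Gamma(16/3, 67/8)
obs 5: x=-7 → posterior Inverse-Gamma(35/6, 211/8)
obs 6: x=-1/4 → posterior Inverse-Gamma(19/3, 853/32)
obs 7: x=3 → posterior Inverse-Gamma(41/6, 1109/32)
obs 8: x=1 → posterior Inverse-Gamma(22/3, 1173/32)
obs 9: x=5/2 → posterior Inverse-Gamma(47/6, 1369/32)
obs 10: x=-6 → posterior Inverse-Gamma(25/3, 1769/32)

alpha=25/3, beta=1769/32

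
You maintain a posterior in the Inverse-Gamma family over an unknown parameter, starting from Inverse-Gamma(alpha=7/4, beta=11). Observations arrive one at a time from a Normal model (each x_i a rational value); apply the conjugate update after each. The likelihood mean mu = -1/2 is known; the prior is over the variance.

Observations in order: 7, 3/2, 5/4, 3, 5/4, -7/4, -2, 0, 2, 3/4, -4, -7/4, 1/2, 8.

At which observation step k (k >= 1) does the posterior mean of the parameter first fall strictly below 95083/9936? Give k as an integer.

obs 1: x=7 → posterior Inverse-Gamma(9/4, 313/8)
obs 2: x=3/2 → posterior Inverse-Gamma(11/4, 329/8)
obs 3: x=5/4 → posterior Inverse-Gamma(13/4, 1365/32)
obs 4: x=3 → posterior Inverse-Gamma(15/4, 1561/32)
obs 5: x=5/4 → posterior Inverse-Gamma(17/4, 805/16)
obs 6: x=-7/4 → posterior Inverse-Gamma(19/4, 1635/32)
obs 7: x=-2 → posterior Inverse-Gamma(21/4, 1671/32)
obs 8: x=0 → posterior Inverse-Gamma(23/4, 1675/32)
obs 9: x=2 → posterior Inverse-Gamma(25/4, 1775/32)
obs 10: x=3/4 → posterior Inverse-Gamma(27/4, 225/4)
obs 11: x=-4 → posterior Inverse-Gamma(29/4, 499/8)
obs 12: x=-7/4 → posterior Inverse-Gamma(31/4, 2021/32)
obs 13: x=1/2 → posterior Inverse-Gamma(33/4, 2037/32)
obs 14: x=8 → posterior Inverse-Gamma(35/4, 3193/32)

k = 12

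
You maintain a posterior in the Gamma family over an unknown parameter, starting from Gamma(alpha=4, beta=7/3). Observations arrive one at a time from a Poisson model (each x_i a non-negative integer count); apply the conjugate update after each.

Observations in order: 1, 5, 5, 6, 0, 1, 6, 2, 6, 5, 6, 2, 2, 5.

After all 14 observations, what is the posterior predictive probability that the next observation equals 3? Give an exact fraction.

obs 1: x=1 → posterior Gamma(5, 10/3)
obs 2: x=5 → posterior Gamma(10, 13/3)
obs 3: x=5 → posterior Gamma(15, 16/3)
obs 4: x=6 → posterior Gamma(21, 19/3)
obs 5: x=0 → posterior Gamma(21, 22/3)
obs 6: x=1 → posterior Gamma(22, 25/3)
obs 7: x=6 → posterior Gamma(28, 28/3)
obs 8: x=2 → posterior Gamma(30, 31/3)
obs 9: x=6 → posterior Gamma(36, 34/3)
obs 10: x=5 → posterior Gamma(41, 37/3)
obs 11: x=6 → posterior Gamma(47, 40/3)
obs 12: x=2 → posterior Gamma(49, 43/3)
obs 13: x=2 → posterior Gamma(51, 46/3)
obs 14: x=5 → posterior Gamma(56, 49/3)

4662232039964578874163065401145739264724087380850220297271813934163156842553420421484833634696164939/21933467095286419974911797847540195983497935482104231373748239471593284119206253806288789278384193536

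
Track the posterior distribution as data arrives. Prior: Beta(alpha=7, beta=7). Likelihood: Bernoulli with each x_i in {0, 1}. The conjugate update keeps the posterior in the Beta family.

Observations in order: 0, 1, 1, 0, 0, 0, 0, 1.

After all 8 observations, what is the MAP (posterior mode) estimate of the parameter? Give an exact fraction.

9/20

obs 1: x=0 → posterior Beta(7, 8)
obs 2: x=1 → posterior Beta(8, 8)
obs 3: x=1 → posterior Beta(9, 8)
obs 4: x=0 → posterior Beta(9, 9)
obs 5: x=0 → posterior Beta(9, 10)
obs 6: x=0 → posterior Beta(9, 11)
obs 7: x=0 → posterior Beta(9, 12)
obs 8: x=1 → posterior Beta(10, 12)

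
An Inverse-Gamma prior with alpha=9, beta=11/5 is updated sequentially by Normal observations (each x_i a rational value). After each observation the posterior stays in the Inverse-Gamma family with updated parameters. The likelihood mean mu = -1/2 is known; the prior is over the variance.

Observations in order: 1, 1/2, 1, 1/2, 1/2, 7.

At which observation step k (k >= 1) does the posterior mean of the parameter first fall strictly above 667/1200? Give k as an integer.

obs 1: x=1 → posterior Inverse-Gamma(19/2, 133/40)
obs 2: x=1/2 → posterior Inverse-Gamma(10, 153/40)
obs 3: x=1 → posterior Inverse-Gamma(21/2, 99/20)
obs 4: x=1/2 → posterior Inverse-Gamma(11, 109/20)
obs 5: x=1/2 → posterior Inverse-Gamma(23/2, 119/20)
obs 6: x=7 → posterior Inverse-Gamma(12, 1363/40)

k = 5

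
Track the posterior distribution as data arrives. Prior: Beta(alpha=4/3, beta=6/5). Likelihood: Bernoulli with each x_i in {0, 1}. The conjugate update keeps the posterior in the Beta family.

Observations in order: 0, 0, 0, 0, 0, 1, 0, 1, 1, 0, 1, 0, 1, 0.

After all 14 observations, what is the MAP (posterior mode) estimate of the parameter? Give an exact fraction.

40/109

obs 1: x=0 → posterior Beta(4/3, 11/5)
obs 2: x=0 → posterior Beta(4/3, 16/5)
obs 3: x=0 → posterior Beta(4/3, 21/5)
obs 4: x=0 → posterior Beta(4/3, 26/5)
obs 5: x=0 → posterior Beta(4/3, 31/5)
obs 6: x=1 → posterior Beta(7/3, 31/5)
obs 7: x=0 → posterior Beta(7/3, 36/5)
obs 8: x=1 → posterior Beta(10/3, 36/5)
obs 9: x=1 → posterior Beta(13/3, 36/5)
obs 10: x=0 → posterior Beta(13/3, 41/5)
obs 11: x=1 → posterior Beta(16/3, 41/5)
obs 12: x=0 → posterior Beta(16/3, 46/5)
obs 13: x=1 → posterior Beta(19/3, 46/5)
obs 14: x=0 → posterior Beta(19/3, 51/5)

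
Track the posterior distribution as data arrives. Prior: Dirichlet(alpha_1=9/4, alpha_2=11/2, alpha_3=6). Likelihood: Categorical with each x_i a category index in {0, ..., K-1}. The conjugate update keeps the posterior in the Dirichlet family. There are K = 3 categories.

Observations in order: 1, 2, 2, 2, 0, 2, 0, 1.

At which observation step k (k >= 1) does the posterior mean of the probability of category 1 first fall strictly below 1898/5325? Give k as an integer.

obs 1: x=1 → posterior Dirichlet(9/4, 13/2, 6)
obs 2: x=2 → posterior Dirichlet(9/4, 13/2, 7)
obs 3: x=2 → posterior Dirichlet(9/4, 13/2, 8)
obs 4: x=2 → posterior Dirichlet(9/4, 13/2, 9)
obs 5: x=0 → posterior Dirichlet(13/4, 13/2, 9)
obs 6: x=2 → posterior Dirichlet(13/4, 13/2, 10)
obs 7: x=0 → posterior Dirichlet(17/4, 13/2, 10)
obs 8: x=1 → posterior Dirichlet(17/4, 15/2, 10)

k = 5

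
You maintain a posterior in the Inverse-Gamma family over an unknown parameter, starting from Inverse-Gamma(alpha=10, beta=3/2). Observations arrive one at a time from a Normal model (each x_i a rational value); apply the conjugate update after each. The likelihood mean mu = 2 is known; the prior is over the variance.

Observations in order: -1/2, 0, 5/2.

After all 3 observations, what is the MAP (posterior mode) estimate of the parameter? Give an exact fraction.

27/50

obs 1: x=-1/2 → posterior Inverse-Gamma(21/2, 37/8)
obs 2: x=0 → posterior Inverse-Gamma(11, 53/8)
obs 3: x=5/2 → posterior Inverse-Gamma(23/2, 27/4)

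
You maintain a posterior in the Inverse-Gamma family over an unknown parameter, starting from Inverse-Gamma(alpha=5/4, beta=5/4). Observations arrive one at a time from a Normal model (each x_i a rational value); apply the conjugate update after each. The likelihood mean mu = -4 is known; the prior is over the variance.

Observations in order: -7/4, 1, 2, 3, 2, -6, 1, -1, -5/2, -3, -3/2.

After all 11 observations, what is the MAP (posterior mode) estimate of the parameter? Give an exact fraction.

3217/248

obs 1: x=-7/4 → posterior Inverse-Gamma(7/4, 121/32)
obs 2: x=1 → posterior Inverse-Gamma(9/4, 521/32)
obs 3: x=2 → posterior Inverse-Gamma(11/4, 1097/32)
obs 4: x=3 → posterior Inverse-Gamma(13/4, 1881/32)
obs 5: x=2 → posterior Inverse-Gamma(15/4, 2457/32)
obs 6: x=-6 → posterior Inverse-Gamma(17/4, 2521/32)
obs 7: x=1 → posterior Inverse-Gamma(19/4, 2921/32)
obs 8: x=-1 → posterior Inverse-Gamma(21/4, 3065/32)
obs 9: x=-5/2 → posterior Inverse-Gamma(23/4, 3101/32)
obs 10: x=-3 → posterior Inverse-Gamma(25/4, 3117/32)
obs 11: x=-3/2 → posterior Inverse-Gamma(27/4, 3217/32)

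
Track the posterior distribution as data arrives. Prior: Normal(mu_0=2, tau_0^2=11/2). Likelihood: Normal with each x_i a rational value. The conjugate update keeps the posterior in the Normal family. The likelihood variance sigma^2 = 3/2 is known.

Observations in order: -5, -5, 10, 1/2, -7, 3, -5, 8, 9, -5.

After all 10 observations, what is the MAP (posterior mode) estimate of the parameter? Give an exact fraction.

89/226

obs 1: x=-5 → posterior Normal(-7/2, 33/28)
obs 2: x=-5 → posterior Normal(-104/25, 33/50)
obs 3: x=10 → posterior Normal(1/6, 11/24)
obs 4: x=1/2 → posterior Normal(23/94, 33/94)
obs 5: x=-7 → posterior Normal(-131/116, 33/116)
obs 6: x=3 → posterior Normal(-65/138, 11/46)
obs 7: x=-5 → posterior Normal(-35/32, 33/160)
obs 8: x=8 → posterior Normal(1/182, 33/182)
obs 9: x=9 → posterior Normal(199/204, 11/68)
obs 10: x=-5 → posterior Normal(89/226, 33/226)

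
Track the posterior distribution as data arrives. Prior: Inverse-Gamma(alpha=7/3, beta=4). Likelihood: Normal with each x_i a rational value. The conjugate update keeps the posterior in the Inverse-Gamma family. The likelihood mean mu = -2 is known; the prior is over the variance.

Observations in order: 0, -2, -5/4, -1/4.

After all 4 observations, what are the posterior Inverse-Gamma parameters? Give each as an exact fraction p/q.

alpha=13/3, beta=125/16

obs 1: x=0 → posterior Inverse-Gamma(17/6, 6)
obs 2: x=-2 → posterior Inverse-Gamma(10/3, 6)
obs 3: x=-5/4 → posterior Inverse-Gamma(23/6, 201/32)
obs 4: x=-1/4 → posterior Inverse-Gamma(13/3, 125/16)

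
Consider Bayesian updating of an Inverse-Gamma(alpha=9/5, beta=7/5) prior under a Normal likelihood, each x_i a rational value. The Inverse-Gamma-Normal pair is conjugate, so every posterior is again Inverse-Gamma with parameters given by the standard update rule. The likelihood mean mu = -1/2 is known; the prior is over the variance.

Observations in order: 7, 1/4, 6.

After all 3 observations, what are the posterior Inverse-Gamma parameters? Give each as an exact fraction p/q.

obs 1: x=7 → posterior Inverse-Gamma(23/10, 1181/40)
obs 2: x=1/4 → posterior Inverse-Gamma(14/5, 4769/160)
obs 3: x=6 → posterior Inverse-Gamma(33/10, 8149/160)

alpha=33/10, beta=8149/160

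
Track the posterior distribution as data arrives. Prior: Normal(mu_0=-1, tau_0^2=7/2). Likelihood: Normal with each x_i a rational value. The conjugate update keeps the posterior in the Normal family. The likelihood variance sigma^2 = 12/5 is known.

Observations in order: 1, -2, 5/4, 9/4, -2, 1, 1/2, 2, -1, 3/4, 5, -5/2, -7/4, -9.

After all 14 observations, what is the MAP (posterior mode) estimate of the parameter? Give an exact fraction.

-363/1028

obs 1: x=1 → posterior Normal(11/59, 84/59)
obs 2: x=-2 → posterior Normal(-59/94, 42/47)
obs 3: x=5/4 → posterior Normal(-61/516, 28/43)
obs 4: x=9/4 → posterior Normal(127/328, 21/41)
obs 5: x=-2 → posterior Normal(-13/398, 84/199)
obs 6: x=1 → posterior Normal(19/156, 14/39)
obs 7: x=1/2 → posterior Normal(46/269, 84/269)
obs 8: x=2 → posterior Normal(29/76, 21/76)
obs 9: x=-1 → posterior Normal(27/113, 28/113)
obs 10: x=3/4 → posterior Normal(39/136, 42/187)
obs 11: x=5 → posterior Normal(1129/1636, 84/409)
obs 12: x=-5/2 → posterior Normal(779/1776, 7/37)
obs 13: x=-7/4 → posterior Normal(267/958, 84/479)
obs 14: x=-9 → posterior Normal(-363/1028, 42/257)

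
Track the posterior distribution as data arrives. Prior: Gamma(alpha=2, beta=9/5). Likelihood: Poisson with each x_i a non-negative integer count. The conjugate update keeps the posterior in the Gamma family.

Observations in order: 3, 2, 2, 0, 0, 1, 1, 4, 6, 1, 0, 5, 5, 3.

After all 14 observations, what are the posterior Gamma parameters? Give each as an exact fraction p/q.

obs 1: x=3 → posterior Gamma(5, 14/5)
obs 2: x=2 → posterior Gamma(7, 19/5)
obs 3: x=2 → posterior Gamma(9, 24/5)
obs 4: x=0 → posterior Gamma(9, 29/5)
obs 5: x=0 → posterior Gamma(9, 34/5)
obs 6: x=1 → posterior Gamma(10, 39/5)
obs 7: x=1 → posterior Gamma(11, 44/5)
obs 8: x=4 → posterior Gamma(15, 49/5)
obs 9: x=6 → posterior Gamma(21, 54/5)
obs 10: x=1 → posterior Gamma(22, 59/5)
obs 11: x=0 → posterior Gamma(22, 64/5)
obs 12: x=5 → posterior Gamma(27, 69/5)
obs 13: x=5 → posterior Gamma(32, 74/5)
obs 14: x=3 → posterior Gamma(35, 79/5)

alpha=35, beta=79/5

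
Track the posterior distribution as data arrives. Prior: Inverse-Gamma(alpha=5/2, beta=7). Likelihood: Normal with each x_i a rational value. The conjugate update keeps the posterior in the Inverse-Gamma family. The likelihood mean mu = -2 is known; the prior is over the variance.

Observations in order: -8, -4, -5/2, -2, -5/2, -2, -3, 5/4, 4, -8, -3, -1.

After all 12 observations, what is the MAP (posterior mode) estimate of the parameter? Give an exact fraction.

obs 1: x=-8 → posterior Inverse-Gamma(3, 25)
obs 2: x=-4 → posterior Inverse-Gamma(7/2, 27)
obs 3: x=-5/2 → posterior Inverse-Gamma(4, 217/8)
obs 4: x=-2 → posterior Inverse-Gamma(9/2, 217/8)
obs 5: x=-5/2 → posterior Inverse-Gamma(5, 109/4)
obs 6: x=-2 → posterior Inverse-Gamma(11/2, 109/4)
obs 7: x=-3 → posterior Inverse-Gamma(6, 111/4)
obs 8: x=5/4 → posterior Inverse-Gamma(13/2, 1057/32)
obs 9: x=4 → posterior Inverse-Gamma(7, 1633/32)
obs 10: x=-8 → posterior Inverse-Gamma(15/2, 2209/32)
obs 11: x=-3 → posterior Inverse-Gamma(8, 2225/32)
obs 12: x=-1 → posterior Inverse-Gamma(17/2, 2241/32)

2241/304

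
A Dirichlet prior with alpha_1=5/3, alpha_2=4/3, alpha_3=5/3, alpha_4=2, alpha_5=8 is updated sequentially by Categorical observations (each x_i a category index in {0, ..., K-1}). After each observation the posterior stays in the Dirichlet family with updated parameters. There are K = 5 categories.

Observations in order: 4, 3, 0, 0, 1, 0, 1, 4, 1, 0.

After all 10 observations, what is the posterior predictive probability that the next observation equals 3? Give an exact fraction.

9/74

obs 1: x=4 → posterior Dirichlet(5/3, 4/3, 5/3, 2, 9)
obs 2: x=3 → posterior Dirichlet(5/3, 4/3, 5/3, 3, 9)
obs 3: x=0 → posterior Dirichlet(8/3, 4/3, 5/3, 3, 9)
obs 4: x=0 → posterior Dirichlet(11/3, 4/3, 5/3, 3, 9)
obs 5: x=1 → posterior Dirichlet(11/3, 7/3, 5/3, 3, 9)
obs 6: x=0 → posterior Dirichlet(14/3, 7/3, 5/3, 3, 9)
obs 7: x=1 → posterior Dirichlet(14/3, 10/3, 5/3, 3, 9)
obs 8: x=4 → posterior Dirichlet(14/3, 10/3, 5/3, 3, 10)
obs 9: x=1 → posterior Dirichlet(14/3, 13/3, 5/3, 3, 10)
obs 10: x=0 → posterior Dirichlet(17/3, 13/3, 5/3, 3, 10)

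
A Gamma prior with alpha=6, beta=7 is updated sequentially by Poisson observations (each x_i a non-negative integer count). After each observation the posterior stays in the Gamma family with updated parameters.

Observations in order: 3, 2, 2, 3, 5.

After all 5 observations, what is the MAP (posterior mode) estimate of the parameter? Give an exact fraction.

obs 1: x=3 → posterior Gamma(9, 8)
obs 2: x=2 → posterior Gamma(11, 9)
obs 3: x=2 → posterior Gamma(13, 10)
obs 4: x=3 → posterior Gamma(16, 11)
obs 5: x=5 → posterior Gamma(21, 12)

5/3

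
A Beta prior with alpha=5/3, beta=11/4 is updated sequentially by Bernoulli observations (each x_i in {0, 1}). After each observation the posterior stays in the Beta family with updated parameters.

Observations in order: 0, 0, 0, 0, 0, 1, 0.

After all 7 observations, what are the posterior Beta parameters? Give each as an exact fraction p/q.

obs 1: x=0 → posterior Beta(5/3, 15/4)
obs 2: x=0 → posterior Beta(5/3, 19/4)
obs 3: x=0 → posterior Beta(5/3, 23/4)
obs 4: x=0 → posterior Beta(5/3, 27/4)
obs 5: x=0 → posterior Beta(5/3, 31/4)
obs 6: x=1 → posterior Beta(8/3, 31/4)
obs 7: x=0 → posterior Beta(8/3, 35/4)

alpha=8/3, beta=35/4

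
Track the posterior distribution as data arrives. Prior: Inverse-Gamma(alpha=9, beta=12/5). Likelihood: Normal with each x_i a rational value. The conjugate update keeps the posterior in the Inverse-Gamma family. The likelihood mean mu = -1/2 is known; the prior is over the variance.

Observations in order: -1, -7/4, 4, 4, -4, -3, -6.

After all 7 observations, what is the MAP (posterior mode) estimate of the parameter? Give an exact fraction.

obs 1: x=-1 → posterior Inverse-Gamma(19/2, 101/40)
obs 2: x=-7/4 → posterior Inverse-Gamma(10, 529/160)
obs 3: x=4 → posterior Inverse-Gamma(21/2, 2149/160)
obs 4: x=4 → posterior Inverse-Gamma(11, 3769/160)
obs 5: x=-4 → posterior Inverse-Gamma(23/2, 4749/160)
obs 6: x=-3 → posterior Inverse-Gamma(12, 5249/160)
obs 7: x=-6 → posterior Inverse-Gamma(25/2, 7669/160)

7669/2160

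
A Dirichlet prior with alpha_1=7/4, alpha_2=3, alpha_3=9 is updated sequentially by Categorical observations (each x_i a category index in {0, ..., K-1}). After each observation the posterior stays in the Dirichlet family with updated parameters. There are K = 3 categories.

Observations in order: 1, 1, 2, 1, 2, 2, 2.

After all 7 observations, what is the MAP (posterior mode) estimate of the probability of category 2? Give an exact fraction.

48/71

obs 1: x=1 → posterior Dirichlet(7/4, 4, 9)
obs 2: x=1 → posterior Dirichlet(7/4, 5, 9)
obs 3: x=2 → posterior Dirichlet(7/4, 5, 10)
obs 4: x=1 → posterior Dirichlet(7/4, 6, 10)
obs 5: x=2 → posterior Dirichlet(7/4, 6, 11)
obs 6: x=2 → posterior Dirichlet(7/4, 6, 12)
obs 7: x=2 → posterior Dirichlet(7/4, 6, 13)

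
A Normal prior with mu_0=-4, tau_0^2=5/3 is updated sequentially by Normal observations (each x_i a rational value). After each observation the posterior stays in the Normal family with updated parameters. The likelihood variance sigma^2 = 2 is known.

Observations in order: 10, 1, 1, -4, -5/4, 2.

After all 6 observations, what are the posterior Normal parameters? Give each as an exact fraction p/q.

mu_0=79/144, tau_0^2=5/18

obs 1: x=10 → posterior Normal(26/11, 10/11)
obs 2: x=1 → posterior Normal(31/16, 5/8)
obs 3: x=1 → posterior Normal(12/7, 10/21)
obs 4: x=-4 → posterior Normal(8/13, 5/13)
obs 5: x=-5/4 → posterior Normal(39/124, 10/31)
obs 6: x=2 → posterior Normal(79/144, 5/18)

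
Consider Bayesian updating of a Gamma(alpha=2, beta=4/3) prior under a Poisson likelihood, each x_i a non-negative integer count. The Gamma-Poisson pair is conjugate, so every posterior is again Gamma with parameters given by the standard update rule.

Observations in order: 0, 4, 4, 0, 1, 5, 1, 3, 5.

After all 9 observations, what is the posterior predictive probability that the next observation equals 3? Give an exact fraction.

obs 1: x=0 → posterior Gamma(2, 7/3)
obs 2: x=4 → posterior Gamma(6, 10/3)
obs 3: x=4 → posterior Gamma(10, 13/3)
obs 4: x=0 → posterior Gamma(10, 16/3)
obs 5: x=1 → posterior Gamma(11, 19/3)
obs 6: x=5 → posterior Gamma(16, 22/3)
obs 7: x=1 → posterior Gamma(17, 25/3)
obs 8: x=3 → posterior Gamma(20, 28/3)
obs 9: x=5 → posterior Gamma(25, 31/3)

1518909786892329024414801873052692592560225/7610438437126150739469436175738091335581696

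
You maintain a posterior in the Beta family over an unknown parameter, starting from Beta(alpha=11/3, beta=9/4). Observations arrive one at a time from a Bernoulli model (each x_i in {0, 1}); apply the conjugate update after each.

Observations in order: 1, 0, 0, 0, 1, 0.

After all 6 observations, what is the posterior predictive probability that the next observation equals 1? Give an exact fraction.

obs 1: x=1 → posterior Beta(14/3, 9/4)
obs 2: x=0 → posterior Beta(14/3, 13/4)
obs 3: x=0 → posterior Beta(14/3, 17/4)
obs 4: x=0 → posterior Beta(14/3, 21/4)
obs 5: x=1 → posterior Beta(17/3, 21/4)
obs 6: x=0 → posterior Beta(17/3, 25/4)

68/143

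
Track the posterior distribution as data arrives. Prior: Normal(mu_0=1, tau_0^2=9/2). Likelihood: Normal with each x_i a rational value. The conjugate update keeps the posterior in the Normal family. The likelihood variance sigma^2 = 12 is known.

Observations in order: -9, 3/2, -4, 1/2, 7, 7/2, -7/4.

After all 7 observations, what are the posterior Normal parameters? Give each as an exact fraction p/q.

obs 1: x=-9 → posterior Normal(-19/11, 36/11)
obs 2: x=3/2 → posterior Normal(-29/28, 18/7)
obs 3: x=-4 → posterior Normal(-53/34, 36/17)
obs 4: x=1/2 → posterior Normal(-5/4, 9/5)
obs 5: x=7 → posterior Normal(-4/23, 36/23)
obs 6: x=7/2 → posterior Normal(1/4, 18/13)
obs 7: x=-7/4 → posterior Normal(5/116, 36/29)

mu_0=5/116, tau_0^2=36/29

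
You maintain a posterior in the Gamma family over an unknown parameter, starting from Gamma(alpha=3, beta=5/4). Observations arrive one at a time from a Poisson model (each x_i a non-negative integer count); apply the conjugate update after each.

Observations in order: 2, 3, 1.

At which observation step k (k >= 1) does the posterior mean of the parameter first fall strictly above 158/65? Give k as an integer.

k = 2

obs 1: x=2 → posterior Gamma(5, 9/4)
obs 2: x=3 → posterior Gamma(8, 13/4)
obs 3: x=1 → posterior Gamma(9, 17/4)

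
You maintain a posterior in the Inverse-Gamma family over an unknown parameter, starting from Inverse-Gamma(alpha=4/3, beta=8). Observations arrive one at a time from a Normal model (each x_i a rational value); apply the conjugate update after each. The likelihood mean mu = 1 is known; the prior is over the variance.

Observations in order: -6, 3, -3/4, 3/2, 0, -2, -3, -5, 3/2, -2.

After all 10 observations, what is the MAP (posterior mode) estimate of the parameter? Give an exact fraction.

6891/704

obs 1: x=-6 → posterior Inverse-Gamma(11/6, 65/2)
obs 2: x=3 → posterior Inverse-Gamma(7/3, 69/2)
obs 3: x=-3/4 → posterior Inverse-Gamma(17/6, 1153/32)
obs 4: x=3/2 → posterior Inverse-Gamma(10/3, 1157/32)
obs 5: x=0 → posterior Inverse-Gamma(23/6, 1173/32)
obs 6: x=-2 → posterior Inverse-Gamma(13/3, 1317/32)
obs 7: x=-3 → posterior Inverse-Gamma(29/6, 1573/32)
obs 8: x=-5 → posterior Inverse-Gamma(16/3, 2149/32)
obs 9: x=3/2 → posterior Inverse-Gamma(35/6, 2153/32)
obs 10: x=-2 → posterior Inverse-Gamma(19/3, 2297/32)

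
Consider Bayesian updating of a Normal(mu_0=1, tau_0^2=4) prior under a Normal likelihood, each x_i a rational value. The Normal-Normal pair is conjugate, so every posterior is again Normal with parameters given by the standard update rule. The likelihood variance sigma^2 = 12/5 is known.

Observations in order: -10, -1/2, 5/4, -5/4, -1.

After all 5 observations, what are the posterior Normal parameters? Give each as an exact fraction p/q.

mu_0=-109/56, tau_0^2=3/7

obs 1: x=-10 → posterior Normal(-47/8, 3/2)
obs 2: x=-1/2 → posterior Normal(-99/26, 12/13)
obs 3: x=5/4 → posterior Normal(-173/72, 2/3)
obs 4: x=-5/4 → posterior Normal(-99/46, 12/23)
obs 5: x=-1 → posterior Normal(-109/56, 3/7)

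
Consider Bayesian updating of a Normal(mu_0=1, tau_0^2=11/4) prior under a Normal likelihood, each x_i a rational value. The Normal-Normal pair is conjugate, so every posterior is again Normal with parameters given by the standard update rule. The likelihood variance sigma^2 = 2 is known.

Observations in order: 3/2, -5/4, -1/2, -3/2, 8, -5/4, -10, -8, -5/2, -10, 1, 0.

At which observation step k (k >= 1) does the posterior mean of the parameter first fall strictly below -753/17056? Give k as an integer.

k = 4

obs 1: x=3/2 → posterior Normal(49/38, 22/19)
obs 2: x=-5/4 → posterior Normal(43/120, 11/15)
obs 3: x=-1/2 → posterior Normal(21/164, 22/41)
obs 4: x=-3/2 → posterior Normal(-45/208, 11/26)
obs 5: x=8 → posterior Normal(307/252, 22/63)
obs 6: x=-5/4 → posterior Normal(63/74, 11/37)
obs 7: x=-10 → posterior Normal(-47/85, 22/85)
obs 8: x=-8 → posterior Normal(-45/32, 11/48)
obs 9: x=-5/2 → posterior Normal(-325/214, 22/107)
obs 10: x=-10 → posterior Normal(-545/236, 11/59)
obs 11: x=1 → posterior Normal(-523/258, 22/129)
obs 12: x=0 → posterior Normal(-523/280, 11/70)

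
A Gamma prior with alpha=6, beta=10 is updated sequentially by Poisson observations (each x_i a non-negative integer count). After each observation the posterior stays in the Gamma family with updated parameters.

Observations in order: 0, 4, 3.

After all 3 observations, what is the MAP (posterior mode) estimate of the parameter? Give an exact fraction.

obs 1: x=0 → posterior Gamma(6, 11)
obs 2: x=4 → posterior Gamma(10, 12)
obs 3: x=3 → posterior Gamma(13, 13)

12/13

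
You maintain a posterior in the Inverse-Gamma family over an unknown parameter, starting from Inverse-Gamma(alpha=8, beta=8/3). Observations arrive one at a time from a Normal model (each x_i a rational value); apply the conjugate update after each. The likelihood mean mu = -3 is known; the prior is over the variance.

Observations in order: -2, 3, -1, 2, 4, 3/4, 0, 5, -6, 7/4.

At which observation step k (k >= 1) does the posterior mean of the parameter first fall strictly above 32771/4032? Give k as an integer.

k = 8

obs 1: x=-2 → posterior Inverse-Gamma(17/2, 19/6)
obs 2: x=3 → posterior Inverse-Gamma(9, 127/6)
obs 3: x=-1 → posterior Inverse-Gamma(19/2, 139/6)
obs 4: x=2 → posterior Inverse-Gamma(10, 107/3)
obs 5: x=4 → posterior Inverse-Gamma(21/2, 361/6)
obs 6: x=3/4 → posterior Inverse-Gamma(11, 6451/96)
obs 7: x=0 → posterior Inverse-Gamma(23/2, 6883/96)
obs 8: x=5 → posterior Inverse-Gamma(12, 9955/96)
obs 9: x=-6 → posterior Inverse-Gamma(25/2, 10387/96)
obs 10: x=7/4 → posterior Inverse-Gamma(13, 5735/48)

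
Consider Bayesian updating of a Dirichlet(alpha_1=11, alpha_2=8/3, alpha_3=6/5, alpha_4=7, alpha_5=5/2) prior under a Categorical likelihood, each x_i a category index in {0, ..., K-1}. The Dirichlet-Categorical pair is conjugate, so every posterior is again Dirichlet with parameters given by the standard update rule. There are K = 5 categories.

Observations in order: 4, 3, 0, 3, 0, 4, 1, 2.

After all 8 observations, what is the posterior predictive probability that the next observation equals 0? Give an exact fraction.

390/971

obs 1: x=4 → posterior Dirichlet(11, 8/3, 6/5, 7, 7/2)
obs 2: x=3 → posterior Dirichlet(11, 8/3, 6/5, 8, 7/2)
obs 3: x=0 → posterior Dirichlet(12, 8/3, 6/5, 8, 7/2)
obs 4: x=3 → posterior Dirichlet(12, 8/3, 6/5, 9, 7/2)
obs 5: x=0 → posterior Dirichlet(13, 8/3, 6/5, 9, 7/2)
obs 6: x=4 → posterior Dirichlet(13, 8/3, 6/5, 9, 9/2)
obs 7: x=1 → posterior Dirichlet(13, 11/3, 6/5, 9, 9/2)
obs 8: x=2 → posterior Dirichlet(13, 11/3, 11/5, 9, 9/2)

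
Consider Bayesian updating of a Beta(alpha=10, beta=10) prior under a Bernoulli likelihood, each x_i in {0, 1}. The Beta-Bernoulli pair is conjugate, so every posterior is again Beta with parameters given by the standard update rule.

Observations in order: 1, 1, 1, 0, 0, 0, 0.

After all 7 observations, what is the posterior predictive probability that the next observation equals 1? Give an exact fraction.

obs 1: x=1 → posterior Beta(11, 10)
obs 2: x=1 → posterior Beta(12, 10)
obs 3: x=1 → posterior Beta(13, 10)
obs 4: x=0 → posterior Beta(13, 11)
obs 5: x=0 → posterior Beta(13, 12)
obs 6: x=0 → posterior Beta(13, 13)
obs 7: x=0 → posterior Beta(13, 14)

13/27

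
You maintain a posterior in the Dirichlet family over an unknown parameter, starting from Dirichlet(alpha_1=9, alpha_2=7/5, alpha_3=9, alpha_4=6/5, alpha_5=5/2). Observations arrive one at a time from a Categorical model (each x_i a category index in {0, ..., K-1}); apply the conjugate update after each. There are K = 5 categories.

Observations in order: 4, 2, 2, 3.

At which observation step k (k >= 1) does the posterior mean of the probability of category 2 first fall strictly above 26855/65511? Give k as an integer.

k = 3

obs 1: x=4 → posterior Dirichlet(9, 7/5, 9, 6/5, 7/2)
obs 2: x=2 → posterior Dirichlet(9, 7/5, 10, 6/5, 7/2)
obs 3: x=2 → posterior Dirichlet(9, 7/5, 11, 6/5, 7/2)
obs 4: x=3 → posterior Dirichlet(9, 7/5, 11, 11/5, 7/2)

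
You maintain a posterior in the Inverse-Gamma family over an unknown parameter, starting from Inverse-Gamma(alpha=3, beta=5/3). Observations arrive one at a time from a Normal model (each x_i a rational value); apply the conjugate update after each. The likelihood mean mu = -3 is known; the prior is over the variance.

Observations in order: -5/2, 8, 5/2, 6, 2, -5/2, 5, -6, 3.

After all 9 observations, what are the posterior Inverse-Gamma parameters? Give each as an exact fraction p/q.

alpha=15/2, beta=4441/24

obs 1: x=-5/2 → posterior Inverse-Gamma(7/2, 43/24)
obs 2: x=8 → posterior Inverse-Gamma(4, 1495/24)
obs 3: x=5/2 → posterior Inverse-Gamma(9/2, 929/12)
obs 4: x=6 → posterior Inverse-Gamma(5, 1415/12)
obs 5: x=2 → posterior Inverse-Gamma(11/2, 1565/12)
obs 6: x=-5/2 → posterior Inverse-Gamma(6, 3133/24)
obs 7: x=5 → posterior Inverse-Gamma(13/2, 3901/24)
obs 8: x=-6 → posterior Inverse-Gamma(7, 4009/24)
obs 9: x=3 → posterior Inverse-Gamma(15/2, 4441/24)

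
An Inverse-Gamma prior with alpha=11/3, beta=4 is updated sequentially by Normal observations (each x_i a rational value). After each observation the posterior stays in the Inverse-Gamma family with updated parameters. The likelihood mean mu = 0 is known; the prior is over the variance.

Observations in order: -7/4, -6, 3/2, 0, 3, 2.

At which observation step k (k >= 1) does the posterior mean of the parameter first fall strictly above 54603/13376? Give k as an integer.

k = 2

obs 1: x=-7/4 → posterior Inverse-Gamma(25/6, 177/32)
obs 2: x=-6 → posterior Inverse-Gamma(14/3, 753/32)
obs 3: x=3/2 → posterior Inverse-Gamma(31/6, 789/32)
obs 4: x=0 → posterior Inverse-Gamma(17/3, 789/32)
obs 5: x=3 → posterior Inverse-Gamma(37/6, 933/32)
obs 6: x=2 → posterior Inverse-Gamma(20/3, 997/32)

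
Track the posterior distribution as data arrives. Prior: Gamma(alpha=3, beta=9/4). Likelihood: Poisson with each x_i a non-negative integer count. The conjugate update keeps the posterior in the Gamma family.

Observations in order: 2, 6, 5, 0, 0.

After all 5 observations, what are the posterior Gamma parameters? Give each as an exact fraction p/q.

alpha=16, beta=29/4

obs 1: x=2 → posterior Gamma(5, 13/4)
obs 2: x=6 → posterior Gamma(11, 17/4)
obs 3: x=5 → posterior Gamma(16, 21/4)
obs 4: x=0 → posterior Gamma(16, 25/4)
obs 5: x=0 → posterior Gamma(16, 29/4)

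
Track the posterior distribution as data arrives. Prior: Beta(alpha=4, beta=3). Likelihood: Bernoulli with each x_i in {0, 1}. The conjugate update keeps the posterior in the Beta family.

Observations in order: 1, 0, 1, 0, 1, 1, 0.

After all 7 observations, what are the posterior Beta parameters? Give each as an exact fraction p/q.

alpha=8, beta=6

obs 1: x=1 → posterior Beta(5, 3)
obs 2: x=0 → posterior Beta(5, 4)
obs 3: x=1 → posterior Beta(6, 4)
obs 4: x=0 → posterior Beta(6, 5)
obs 5: x=1 → posterior Beta(7, 5)
obs 6: x=1 → posterior Beta(8, 5)
obs 7: x=0 → posterior Beta(8, 6)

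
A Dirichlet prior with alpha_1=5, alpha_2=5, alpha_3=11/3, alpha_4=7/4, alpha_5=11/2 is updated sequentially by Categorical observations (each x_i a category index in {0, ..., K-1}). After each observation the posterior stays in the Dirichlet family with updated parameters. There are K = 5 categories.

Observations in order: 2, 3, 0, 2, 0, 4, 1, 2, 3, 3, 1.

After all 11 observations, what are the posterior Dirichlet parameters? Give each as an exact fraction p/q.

alpha_1=7, alpha_2=7, alpha_3=20/3, alpha_4=19/4, alpha_5=13/2

obs 1: x=2 → posterior Dirichlet(5, 5, 14/3, 7/4, 11/2)
obs 2: x=3 → posterior Dirichlet(5, 5, 14/3, 11/4, 11/2)
obs 3: x=0 → posterior Dirichlet(6, 5, 14/3, 11/4, 11/2)
obs 4: x=2 → posterior Dirichlet(6, 5, 17/3, 11/4, 11/2)
obs 5: x=0 → posterior Dirichlet(7, 5, 17/3, 11/4, 11/2)
obs 6: x=4 → posterior Dirichlet(7, 5, 17/3, 11/4, 13/2)
obs 7: x=1 → posterior Dirichlet(7, 6, 17/3, 11/4, 13/2)
obs 8: x=2 → posterior Dirichlet(7, 6, 20/3, 11/4, 13/2)
obs 9: x=3 → posterior Dirichlet(7, 6, 20/3, 15/4, 13/2)
obs 10: x=3 → posterior Dirichlet(7, 6, 20/3, 19/4, 13/2)
obs 11: x=1 → posterior Dirichlet(7, 7, 20/3, 19/4, 13/2)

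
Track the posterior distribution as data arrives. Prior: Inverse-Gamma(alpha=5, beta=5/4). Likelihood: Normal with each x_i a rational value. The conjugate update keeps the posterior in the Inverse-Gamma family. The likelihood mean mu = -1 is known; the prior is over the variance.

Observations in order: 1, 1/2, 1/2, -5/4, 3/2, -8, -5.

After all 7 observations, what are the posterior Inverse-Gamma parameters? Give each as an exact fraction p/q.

alpha=17/2, beta=1317/32

obs 1: x=1 → posterior Inverse-Gamma(11/2, 13/4)
obs 2: x=1/2 → posterior Inverse-Gamma(6, 35/8)
obs 3: x=1/2 → posterior Inverse-Gamma(13/2, 11/2)
obs 4: x=-5/4 → posterior Inverse-Gamma(7, 177/32)
obs 5: x=3/2 → posterior Inverse-Gamma(15/2, 277/32)
obs 6: x=-8 → posterior Inverse-Gamma(8, 1061/32)
obs 7: x=-5 → posterior Inverse-Gamma(17/2, 1317/32)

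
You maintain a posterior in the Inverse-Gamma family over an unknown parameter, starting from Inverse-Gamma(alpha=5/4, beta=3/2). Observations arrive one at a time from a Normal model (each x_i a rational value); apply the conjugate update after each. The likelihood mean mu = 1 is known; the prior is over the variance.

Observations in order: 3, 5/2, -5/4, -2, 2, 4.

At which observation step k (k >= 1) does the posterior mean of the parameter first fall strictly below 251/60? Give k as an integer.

k = 2

obs 1: x=3 → posterior Inverse-Gamma(7/4, 7/2)
obs 2: x=5/2 → posterior Inverse-Gamma(9/4, 37/8)
obs 3: x=-5/4 → posterior Inverse-Gamma(11/4, 229/32)
obs 4: x=-2 → posterior Inverse-Gamma(13/4, 373/32)
obs 5: x=2 → posterior Inverse-Gamma(15/4, 389/32)
obs 6: x=4 → posterior Inverse-Gamma(17/4, 533/32)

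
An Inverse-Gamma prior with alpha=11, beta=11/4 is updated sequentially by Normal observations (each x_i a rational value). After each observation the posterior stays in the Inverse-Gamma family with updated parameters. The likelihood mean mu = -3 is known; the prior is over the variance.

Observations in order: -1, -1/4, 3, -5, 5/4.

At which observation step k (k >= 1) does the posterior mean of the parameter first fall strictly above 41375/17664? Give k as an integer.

k = 4

obs 1: x=-1 → posterior Inverse-Gamma(23/2, 19/4)
obs 2: x=-1/4 → posterior Inverse-Gamma(12, 273/32)
obs 3: x=3 → posterior Inverse-Gamma(25/2, 849/32)
obs 4: x=-5 → posterior Inverse-Gamma(13, 913/32)
obs 5: x=5/4 → posterior Inverse-Gamma(27/2, 601/16)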